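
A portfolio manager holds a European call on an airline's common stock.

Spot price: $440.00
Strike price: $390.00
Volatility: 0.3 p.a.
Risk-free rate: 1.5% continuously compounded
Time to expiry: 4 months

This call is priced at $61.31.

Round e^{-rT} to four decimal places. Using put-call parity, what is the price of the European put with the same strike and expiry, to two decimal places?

exp(−rT) = exp(−0.015·0.3333) = 0.9950
Put-call parity: C − P = S − K·e^(−rT) = 440 − 390·0.9950 = 440 − 388.0500 = 51.9500
P = C − (C − P) = 61.31 − (51.9500) = 9.3600

$9.36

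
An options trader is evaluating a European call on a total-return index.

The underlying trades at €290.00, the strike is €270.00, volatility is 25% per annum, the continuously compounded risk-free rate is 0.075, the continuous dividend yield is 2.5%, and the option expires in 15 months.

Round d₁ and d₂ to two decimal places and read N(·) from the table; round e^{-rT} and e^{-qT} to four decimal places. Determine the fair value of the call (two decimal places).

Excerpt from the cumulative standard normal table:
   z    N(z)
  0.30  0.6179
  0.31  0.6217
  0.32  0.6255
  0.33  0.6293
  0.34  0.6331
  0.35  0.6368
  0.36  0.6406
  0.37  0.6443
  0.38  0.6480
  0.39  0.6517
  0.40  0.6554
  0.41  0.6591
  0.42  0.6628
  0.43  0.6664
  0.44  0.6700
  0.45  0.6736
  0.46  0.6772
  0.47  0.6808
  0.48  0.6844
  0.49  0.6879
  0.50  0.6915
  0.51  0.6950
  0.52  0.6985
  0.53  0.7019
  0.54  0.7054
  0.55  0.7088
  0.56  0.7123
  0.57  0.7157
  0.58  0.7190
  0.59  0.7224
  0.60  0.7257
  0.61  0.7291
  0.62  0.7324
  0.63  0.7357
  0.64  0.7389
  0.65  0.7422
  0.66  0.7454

σ√T = 0.25·√1.25 = 0.2795
ln(S/K) + (r − q + σ²/2)T = ln(290/270) + (0.075 − 0.025 + 0.25²/2)·1.25 = 0.0715 + 0.1016 = 0.1730
d₁ = 0.1730 / 0.2795 = 0.6190 ⇒ 0.62
d₂ = d₁ − σ√T = 0.6190 − 0.2795 = 0.3395 ⇒ 0.34
e^(−qT) = e^(−0.025·1.25) = 0.9692;  e^(−rT) = e^(−0.075·1.25) = 0.9105
N(d₁) = N(0.62) = 0.7324;  N(d₂) = N(0.34) = 0.6331
C = 290·0.9692·0.7324 − 270·0.9105·0.6331 = 205.8542 − 155.6381 = 50.2161

€50.22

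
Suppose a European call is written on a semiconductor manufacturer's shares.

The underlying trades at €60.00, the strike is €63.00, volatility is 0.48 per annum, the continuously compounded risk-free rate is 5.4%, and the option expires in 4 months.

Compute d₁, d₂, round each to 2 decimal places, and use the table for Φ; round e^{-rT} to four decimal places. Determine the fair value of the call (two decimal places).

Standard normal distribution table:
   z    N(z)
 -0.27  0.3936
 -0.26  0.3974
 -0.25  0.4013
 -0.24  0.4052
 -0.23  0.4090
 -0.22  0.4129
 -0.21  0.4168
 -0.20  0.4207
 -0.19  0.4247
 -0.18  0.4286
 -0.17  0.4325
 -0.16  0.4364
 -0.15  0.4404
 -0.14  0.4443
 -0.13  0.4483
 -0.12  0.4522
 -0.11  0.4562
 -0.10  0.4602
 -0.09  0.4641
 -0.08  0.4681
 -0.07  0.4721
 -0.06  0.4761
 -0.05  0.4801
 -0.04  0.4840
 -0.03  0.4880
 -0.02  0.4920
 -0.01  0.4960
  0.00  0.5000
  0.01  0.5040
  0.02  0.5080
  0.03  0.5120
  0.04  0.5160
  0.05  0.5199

€5.89

T = 0.3333;  σ√T = 0.2771
ln(S/K) + (r + σ²/2)T = ln(60/63) + (0.054 + 0.48²/2)·0.3333 = -0.0488 + 0.0564 = 0.0076
d₁ = 0.0076 / 0.2771 = 0.0275 ≈ 0.03
d₂ = d₁ − σ√T = 0.0275 − 0.2771 = -0.2497 ≈ -0.25
exp(−rT) = exp(−0.054·0.3333) = 0.9822
C = 60·N(0.03) − 63·0.9822·N(-0.25) = 60·0.5120 − 63·0.9822·0.4013 = 30.7200 − 24.8319 = 5.8881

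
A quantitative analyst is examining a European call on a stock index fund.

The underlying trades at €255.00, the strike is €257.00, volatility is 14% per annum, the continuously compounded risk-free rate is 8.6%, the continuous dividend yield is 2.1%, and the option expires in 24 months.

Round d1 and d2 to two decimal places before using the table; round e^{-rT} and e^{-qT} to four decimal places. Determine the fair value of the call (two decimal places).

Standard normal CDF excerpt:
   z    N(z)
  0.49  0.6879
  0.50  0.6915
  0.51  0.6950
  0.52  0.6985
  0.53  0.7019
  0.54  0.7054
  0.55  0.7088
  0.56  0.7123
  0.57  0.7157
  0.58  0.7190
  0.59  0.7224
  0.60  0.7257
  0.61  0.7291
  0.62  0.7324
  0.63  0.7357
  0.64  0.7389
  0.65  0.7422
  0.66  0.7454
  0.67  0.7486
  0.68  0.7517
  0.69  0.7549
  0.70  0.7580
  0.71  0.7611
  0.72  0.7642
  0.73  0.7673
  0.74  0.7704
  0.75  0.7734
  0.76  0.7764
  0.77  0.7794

σ√T = 0.14·√2 = 0.1980
d₁ = [ln(255/257) + (0.086 − 0.021 + ½·0.14²)·2] / (σ√T) = (-0.0078 + 0.1496) / 0.1980 = 0.7161 → 0.72
d₂ = 0.7161 − 0.1980 = 0.5181 → 0.52
exp(−qT) = exp(−0.021·2) = 0.9589;  exp(−rT) = exp(−0.086·2) = 0.8420
N(d₁) = N(0.72) = 0.7642;  N(d₂) = N(0.52) = 0.6985
C = 255·0.9589·0.7642 − 257·0.8420·0.6985 = 186.8618 − 151.1512 = 35.7106

€35.71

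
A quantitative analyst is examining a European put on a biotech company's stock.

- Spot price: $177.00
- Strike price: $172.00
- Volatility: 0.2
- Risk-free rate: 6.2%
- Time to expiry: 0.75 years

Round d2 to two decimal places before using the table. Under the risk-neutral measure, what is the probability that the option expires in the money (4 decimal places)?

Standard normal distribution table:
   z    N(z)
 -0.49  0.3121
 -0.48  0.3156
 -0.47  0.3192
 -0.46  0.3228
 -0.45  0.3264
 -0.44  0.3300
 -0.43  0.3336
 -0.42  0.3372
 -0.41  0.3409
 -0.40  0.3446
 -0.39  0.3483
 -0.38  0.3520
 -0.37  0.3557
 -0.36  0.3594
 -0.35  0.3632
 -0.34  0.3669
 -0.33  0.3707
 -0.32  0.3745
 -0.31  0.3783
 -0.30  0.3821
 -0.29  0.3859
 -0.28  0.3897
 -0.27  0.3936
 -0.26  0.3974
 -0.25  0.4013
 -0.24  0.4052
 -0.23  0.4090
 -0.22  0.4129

0.3632

T = 0.75;  σ√T = 0.1732
d₁ = [ln(177/172) + (0.062 + 0.2²/2)·0.75] / 0.1732 = [0.0287 + 0.0615] / 0.1732 = 0.5205 which rounds to 0.52
d₂ = d₁ − σ√T = 0.5205 − 0.1732 = 0.3473 which rounds to 0.35
Risk-neutral Pr[S_T < K] = N(−d₂) = N(-0.35) = 0.3632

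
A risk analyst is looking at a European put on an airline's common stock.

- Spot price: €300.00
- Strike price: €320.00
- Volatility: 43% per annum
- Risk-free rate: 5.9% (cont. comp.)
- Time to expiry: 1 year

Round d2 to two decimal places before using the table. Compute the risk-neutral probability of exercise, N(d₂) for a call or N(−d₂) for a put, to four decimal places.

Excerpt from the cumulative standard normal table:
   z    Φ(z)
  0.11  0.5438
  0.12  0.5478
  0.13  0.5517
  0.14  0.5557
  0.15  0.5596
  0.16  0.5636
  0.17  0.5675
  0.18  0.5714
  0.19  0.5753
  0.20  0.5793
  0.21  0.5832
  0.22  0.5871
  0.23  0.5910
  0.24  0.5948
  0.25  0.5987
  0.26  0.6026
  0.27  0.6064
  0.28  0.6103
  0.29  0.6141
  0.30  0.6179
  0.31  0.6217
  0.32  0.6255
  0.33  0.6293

σ√T = 0.43·√1 = 0.4300
d₁ = [ln(300/320) + (0.059 + 0.43²/2)·1] / 0.4300 = [-0.0645 + 0.1514] / 0.4300 = 0.2021 → 0.20
d₂ = d₁ − σ√T = 0.2021 − 0.4300 = -0.2279 → -0.23
Risk-neutral Pr[S_T < K] = N(−d₂) = N(0.23) = 0.5910

0.5910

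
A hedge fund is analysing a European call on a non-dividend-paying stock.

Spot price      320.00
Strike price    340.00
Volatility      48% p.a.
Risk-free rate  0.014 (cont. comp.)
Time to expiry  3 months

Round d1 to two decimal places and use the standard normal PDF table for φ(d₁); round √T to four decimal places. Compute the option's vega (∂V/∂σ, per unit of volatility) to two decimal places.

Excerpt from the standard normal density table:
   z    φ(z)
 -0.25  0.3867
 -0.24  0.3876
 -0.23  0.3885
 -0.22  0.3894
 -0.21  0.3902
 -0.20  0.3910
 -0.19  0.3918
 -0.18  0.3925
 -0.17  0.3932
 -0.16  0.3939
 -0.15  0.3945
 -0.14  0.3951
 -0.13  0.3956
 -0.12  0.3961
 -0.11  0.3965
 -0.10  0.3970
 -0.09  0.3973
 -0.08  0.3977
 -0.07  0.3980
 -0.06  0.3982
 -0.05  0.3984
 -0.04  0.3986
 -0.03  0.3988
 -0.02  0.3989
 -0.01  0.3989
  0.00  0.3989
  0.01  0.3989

T = 0.25;  σ√T = 0.2400
d₁ = [ln(320/340) + (0.014 + ½·0.48²)·0.25] / (σ√T) = (-0.0606 + 0.0323) / 0.2400 = -0.1180 ⇒ -0.12
√T = √0.25 = 0.5000
φ(d₁) = φ(-0.12) = 0.3961
vega = S·φ(d₁)·√T = 320·0.3961·0.5000 = 63.3760

63.38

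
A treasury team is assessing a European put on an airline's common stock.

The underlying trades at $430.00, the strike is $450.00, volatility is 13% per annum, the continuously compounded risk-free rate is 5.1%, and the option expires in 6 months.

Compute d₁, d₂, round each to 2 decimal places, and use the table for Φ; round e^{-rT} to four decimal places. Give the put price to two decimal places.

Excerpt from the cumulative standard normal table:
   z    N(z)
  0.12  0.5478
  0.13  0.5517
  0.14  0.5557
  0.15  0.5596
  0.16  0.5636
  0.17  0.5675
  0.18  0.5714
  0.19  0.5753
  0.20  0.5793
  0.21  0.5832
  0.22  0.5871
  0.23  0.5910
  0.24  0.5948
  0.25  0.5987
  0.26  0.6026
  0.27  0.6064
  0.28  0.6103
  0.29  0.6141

$20.31

σ√T = 0.13·√0.5 = 0.0919
d₁ = [ln(430/450) + (0.051 + 0.13²/2)·0.5] / 0.0919 = [-0.0455 + 0.0297] / 0.0919 = -0.1712 which rounds to -0.17
d₂ = d₁ − σ√T = -0.1712 − 0.0919 = -0.2631 which rounds to -0.26
exp(−rT) = exp(−0.051·0.5) = 0.9748
N(−d₂) = N(0.26) = 0.6026;  N(−d₁) = N(0.17) = 0.5675
P = 450·0.9748·0.6026 − 430·0.5675 = 264.3365 − 244.0250 = 20.3115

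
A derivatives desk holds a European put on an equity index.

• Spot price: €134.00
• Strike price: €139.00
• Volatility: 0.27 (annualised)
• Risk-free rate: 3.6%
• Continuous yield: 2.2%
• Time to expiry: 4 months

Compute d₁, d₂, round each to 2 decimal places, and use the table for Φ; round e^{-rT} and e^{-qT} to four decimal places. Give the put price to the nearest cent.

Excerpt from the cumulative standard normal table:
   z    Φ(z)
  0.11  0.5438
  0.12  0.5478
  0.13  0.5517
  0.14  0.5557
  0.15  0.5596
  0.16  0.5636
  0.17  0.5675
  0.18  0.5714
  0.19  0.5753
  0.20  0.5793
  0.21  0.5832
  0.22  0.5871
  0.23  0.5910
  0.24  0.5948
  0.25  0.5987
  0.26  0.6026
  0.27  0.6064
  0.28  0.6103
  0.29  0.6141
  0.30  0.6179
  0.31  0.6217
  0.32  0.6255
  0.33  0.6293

σ√T = 0.27·√0.3333 = 0.1559
d₁ = [ln(134/139) + (0.036 − 0.022 + 0.27²/2)·0.3333] / 0.1559 = [-0.0366 + 0.0168] / 0.1559 = -0.1271 which rounds to -0.13
d₂ = d₁ − σ√T = -0.1271 − 0.1559 = -0.2830 which rounds to -0.28
e^(−qT) = e^(−0.022·0.3333) = 0.9927;  e^(−rT) = e^(−0.036·0.3333) = 0.9881
P = 139·0.9881·N(0.28) − 134·0.9927·N(0.13) = 139·0.9881·0.6103 − 134·0.9927·0.5517 = 83.8222 − 73.3881 = 10.4341

€10.43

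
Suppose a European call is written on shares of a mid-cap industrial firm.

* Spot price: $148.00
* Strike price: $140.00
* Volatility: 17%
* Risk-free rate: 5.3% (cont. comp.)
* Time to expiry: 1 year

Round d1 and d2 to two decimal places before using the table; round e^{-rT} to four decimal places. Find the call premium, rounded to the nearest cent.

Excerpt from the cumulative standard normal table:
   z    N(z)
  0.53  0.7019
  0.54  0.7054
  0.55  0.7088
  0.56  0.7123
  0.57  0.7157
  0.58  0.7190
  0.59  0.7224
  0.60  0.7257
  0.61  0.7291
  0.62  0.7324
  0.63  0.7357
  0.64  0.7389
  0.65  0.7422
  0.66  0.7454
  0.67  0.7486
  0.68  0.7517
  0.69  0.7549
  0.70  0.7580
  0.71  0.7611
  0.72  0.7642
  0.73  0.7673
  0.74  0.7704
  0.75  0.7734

$18.99

T = 1;  σ√T = 0.1700
ln(S/K) + (r + σ²/2)T = ln(148/140) + (0.053 + 0.17²/2)·1 = 0.0556 + 0.0674 = 0.1230
d₁ = 0.1230 / 0.1700 = 0.7236 ≈ 0.72
d₂ = d₁ − σ√T = 0.7236 − 0.1700 = 0.5536 ≈ 0.55
exp(−rT) = exp(−0.053·1) = 0.9484
N(d₁) = N(0.72) = 0.7642;  N(d₂) = N(0.55) = 0.7088
C = 148·0.7642 − 140·0.9484·0.7088 = 113.1016 − 94.1116 = 18.9900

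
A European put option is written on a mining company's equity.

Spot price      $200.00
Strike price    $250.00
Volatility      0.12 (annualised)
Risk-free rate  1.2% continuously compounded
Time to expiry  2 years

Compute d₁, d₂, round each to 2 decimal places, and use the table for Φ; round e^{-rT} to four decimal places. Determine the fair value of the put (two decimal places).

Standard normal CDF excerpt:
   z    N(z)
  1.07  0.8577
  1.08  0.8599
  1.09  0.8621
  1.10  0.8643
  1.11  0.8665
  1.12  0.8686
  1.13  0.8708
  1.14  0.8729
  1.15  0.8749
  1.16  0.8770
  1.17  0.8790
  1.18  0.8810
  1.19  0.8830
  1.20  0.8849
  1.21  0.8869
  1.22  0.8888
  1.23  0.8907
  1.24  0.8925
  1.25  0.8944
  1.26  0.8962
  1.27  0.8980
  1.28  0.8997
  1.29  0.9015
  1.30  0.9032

σ√T = 0.12·√2 = 0.1697
d₁ = [ln(200/250) + (0.012 + ½·0.12²)·2] / (σ√T) = (-0.2231 + 0.0384) / 0.1697 = -1.0886 ≈ -1.09
d₂ = -1.0886 − 0.1697 = -1.2583 ≈ -1.26
e^(−rT) = e^(−0.012·2) = 0.9763
N(−d₂) = N(1.26) = 0.8962;  N(−d₁) = N(1.09) = 0.8621
P = 250·0.9763·0.8962 − 200·0.8621 = 218.7400 − 172.4200 = 46.3200

$46.32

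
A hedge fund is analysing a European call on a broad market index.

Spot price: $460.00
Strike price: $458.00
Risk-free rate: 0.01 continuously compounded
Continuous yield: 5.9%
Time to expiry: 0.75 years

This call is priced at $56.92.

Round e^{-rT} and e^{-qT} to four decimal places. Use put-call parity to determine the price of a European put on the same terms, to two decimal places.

exp(−qT) = exp(−0.059·0.75) = 0.9567;  exp(−rT) = exp(−0.01·0.75) = 0.9925
Put-call parity: C − P = S·e^(−qT) − K·e^(−rT) = 460·0.9567 − 458·0.9925 = 440.0820 − 454.5650 = -14.4830
P = C − (C − P) = 56.92 − (-14.4830) = 71.4030

$71.40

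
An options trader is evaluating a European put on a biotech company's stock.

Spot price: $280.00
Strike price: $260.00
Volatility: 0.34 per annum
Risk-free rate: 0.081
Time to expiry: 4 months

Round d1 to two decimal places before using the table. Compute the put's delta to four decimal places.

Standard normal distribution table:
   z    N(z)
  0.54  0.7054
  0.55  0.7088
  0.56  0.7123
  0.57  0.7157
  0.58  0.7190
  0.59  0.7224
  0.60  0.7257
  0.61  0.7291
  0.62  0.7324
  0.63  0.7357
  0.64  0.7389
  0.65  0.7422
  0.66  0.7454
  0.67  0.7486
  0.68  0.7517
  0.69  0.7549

-0.2709

σ√T = 0.34·√0.3333 = 0.1963
d₁ = [ln(280/260) + (0.081 + 0.34²/2)·0.3333] / 0.1963 = [0.0741 + 0.0463] / 0.1963 = 0.6132 → 0.61
N(d₁) = N(0.61) = 0.7291
Δ_put = N(d₁) − 1 = 0.7291 − 1 = -0.2709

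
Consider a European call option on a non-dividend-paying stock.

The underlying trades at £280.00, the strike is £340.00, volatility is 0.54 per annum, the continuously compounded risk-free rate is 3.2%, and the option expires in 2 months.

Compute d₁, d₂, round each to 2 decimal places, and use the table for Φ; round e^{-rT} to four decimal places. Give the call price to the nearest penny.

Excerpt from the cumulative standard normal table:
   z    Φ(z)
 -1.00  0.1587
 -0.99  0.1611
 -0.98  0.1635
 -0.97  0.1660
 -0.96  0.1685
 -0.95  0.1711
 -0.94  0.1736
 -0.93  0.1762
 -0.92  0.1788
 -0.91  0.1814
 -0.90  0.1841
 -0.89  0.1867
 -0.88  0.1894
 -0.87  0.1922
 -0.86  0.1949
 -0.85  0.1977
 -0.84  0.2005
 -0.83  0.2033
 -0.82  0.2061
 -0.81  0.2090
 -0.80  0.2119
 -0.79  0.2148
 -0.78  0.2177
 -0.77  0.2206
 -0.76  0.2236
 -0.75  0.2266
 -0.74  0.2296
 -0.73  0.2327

σ√T = 0.54 × 0.4082 = 0.2205
d₁ = [ln(280/340) + (0.032 + 0.54²/2)·0.1667] / 0.2205 = [-0.1942 + 0.0296] / 0.2205 = -0.7463 → -0.75
d₂ = d₁ − σ√T = -0.7463 − 0.2205 = -0.9667 → -0.97
e^(−rT) = e^(−0.032·0.1667) = 0.9947
N(d₁) = N(-0.75) = 0.2266;  N(d₂) = N(-0.97) = 0.1660
C = 280·0.2266 − 340·0.9947·0.1660 = 63.4480 − 56.1409 = 7.3071

£7.31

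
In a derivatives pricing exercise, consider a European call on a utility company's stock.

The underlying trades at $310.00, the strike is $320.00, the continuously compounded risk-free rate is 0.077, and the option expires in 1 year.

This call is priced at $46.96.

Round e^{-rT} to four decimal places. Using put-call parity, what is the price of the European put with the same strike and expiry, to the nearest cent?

exp(−rT) = exp(−0.077·1) = 0.9259
Put-call parity: C − P = S − K·e^(−rT) = 310 − 320·0.9259 = 310 − 296.2880 = 13.7120
P = C − (C − P) = 46.96 − (13.7120) = 33.2480

$33.25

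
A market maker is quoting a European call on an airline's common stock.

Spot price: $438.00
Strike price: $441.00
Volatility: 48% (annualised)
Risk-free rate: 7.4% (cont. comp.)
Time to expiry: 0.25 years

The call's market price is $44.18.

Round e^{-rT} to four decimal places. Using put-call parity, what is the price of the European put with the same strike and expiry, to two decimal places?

$39.11

e^(−rT) = e^(−0.074·0.25) = 0.9817
Put-call parity: C − P = S − K·e^(−rT) = 438 − 441·0.9817 = 438 − 432.9297 = 5.0703
P = C − (C − P) = 44.18 − (5.0703) = 39.1097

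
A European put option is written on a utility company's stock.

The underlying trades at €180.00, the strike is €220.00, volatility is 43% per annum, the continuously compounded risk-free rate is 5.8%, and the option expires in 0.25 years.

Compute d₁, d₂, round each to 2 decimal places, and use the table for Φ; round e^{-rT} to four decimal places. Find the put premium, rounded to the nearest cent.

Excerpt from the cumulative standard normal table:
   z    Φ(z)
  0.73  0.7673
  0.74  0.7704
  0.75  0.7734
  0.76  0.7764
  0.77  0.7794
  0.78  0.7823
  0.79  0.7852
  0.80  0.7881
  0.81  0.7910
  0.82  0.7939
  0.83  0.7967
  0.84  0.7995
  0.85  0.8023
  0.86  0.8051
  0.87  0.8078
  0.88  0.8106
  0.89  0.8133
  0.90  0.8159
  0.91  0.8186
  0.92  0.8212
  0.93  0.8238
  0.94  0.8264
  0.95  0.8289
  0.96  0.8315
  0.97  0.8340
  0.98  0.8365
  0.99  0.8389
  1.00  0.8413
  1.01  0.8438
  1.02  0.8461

σ√T = 0.43·√0.25 = 0.2150
d₁ = [ln(180/220) + (0.058 + 0.43²/2)·0.25] / 0.2150 = [-0.2007 + 0.0376] / 0.2150 = -0.7584 → -0.76
d₂ = d₁ − σ√T = -0.7584 − 0.2150 = -0.9734 → -0.97
exp(−rT) = exp(−0.058·0.25) = 0.9856
N(−d₂) = N(0.97) = 0.8340;  N(−d₁) = N(0.76) = 0.7764
P = 220·0.9856·0.8340 − 180·0.7764 = 180.8379 − 139.7520 = 41.0859

€41.09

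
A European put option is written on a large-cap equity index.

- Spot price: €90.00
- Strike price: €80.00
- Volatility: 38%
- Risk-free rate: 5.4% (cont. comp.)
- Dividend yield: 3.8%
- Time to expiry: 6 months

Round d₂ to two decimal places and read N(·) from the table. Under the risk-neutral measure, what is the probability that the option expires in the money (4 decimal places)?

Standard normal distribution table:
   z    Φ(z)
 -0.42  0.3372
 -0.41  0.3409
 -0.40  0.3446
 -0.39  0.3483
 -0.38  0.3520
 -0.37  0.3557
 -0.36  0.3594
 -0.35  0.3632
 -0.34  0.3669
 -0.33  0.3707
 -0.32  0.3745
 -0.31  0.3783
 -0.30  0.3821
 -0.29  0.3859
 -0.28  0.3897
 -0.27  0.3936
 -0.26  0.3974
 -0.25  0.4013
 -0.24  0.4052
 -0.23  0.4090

0.3707

σ√T = 0.38 × 0.7071 = 0.2687
d₁ = [ln(90/80) + (0.054 − 0.038 + 0.38²/2)·0.5] / 0.2687 = [0.1178 + 0.0441] / 0.2687 = 0.6025 → 0.60
d₂ = d₁ − σ√T = 0.6025 − 0.2687 = 0.3338 → 0.33
Pr(exercise) under Q = N(−d₂) = N(-0.33) = 0.3707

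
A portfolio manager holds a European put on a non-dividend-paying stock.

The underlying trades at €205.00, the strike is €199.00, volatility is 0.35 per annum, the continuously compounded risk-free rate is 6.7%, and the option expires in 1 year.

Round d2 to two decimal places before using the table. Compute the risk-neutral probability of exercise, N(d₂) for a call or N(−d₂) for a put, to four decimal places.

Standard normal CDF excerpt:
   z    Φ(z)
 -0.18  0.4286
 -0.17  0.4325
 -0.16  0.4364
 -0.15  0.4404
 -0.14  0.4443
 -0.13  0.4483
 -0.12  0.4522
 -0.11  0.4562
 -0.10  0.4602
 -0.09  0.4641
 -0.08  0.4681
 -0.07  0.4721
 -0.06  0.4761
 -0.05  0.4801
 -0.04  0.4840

0.4602

σ√T = 0.35 × 1.0000 = 0.3500
d₁ = [ln(205/199) + (0.067 + 0.35²/2)·1] / 0.3500 = [0.0297 + 0.1283] / 0.3500 = 0.4513 which rounds to 0.45
d₂ = d₁ − σ√T = 0.4513 − 0.3500 = 0.1013 which rounds to 0.10
Pr(exercise) under Q = N(−d₂) = N(-0.10) = 0.4602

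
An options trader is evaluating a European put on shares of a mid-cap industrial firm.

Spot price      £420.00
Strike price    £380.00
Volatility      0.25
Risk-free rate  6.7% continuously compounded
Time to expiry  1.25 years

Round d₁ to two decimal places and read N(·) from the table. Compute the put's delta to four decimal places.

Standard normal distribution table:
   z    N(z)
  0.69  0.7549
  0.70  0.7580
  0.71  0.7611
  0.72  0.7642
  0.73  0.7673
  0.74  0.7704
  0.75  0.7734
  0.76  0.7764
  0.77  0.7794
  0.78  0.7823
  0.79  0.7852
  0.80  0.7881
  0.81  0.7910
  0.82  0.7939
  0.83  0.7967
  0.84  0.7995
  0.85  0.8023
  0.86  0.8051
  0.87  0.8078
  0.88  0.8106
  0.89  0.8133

T = 1.25;  σ√T = 0.2795
d₁ = [ln(420/380) + (0.067 + 0.25²/2)·1.25] / 0.2795 = [0.1001 + 0.1228] / 0.2795 = 0.7975 ⇒ 0.80
N(d₁) = N(0.80) = 0.7881
Δ_put = N(d₁) − 1 = 0.7881 − 1 = -0.2119

-0.2119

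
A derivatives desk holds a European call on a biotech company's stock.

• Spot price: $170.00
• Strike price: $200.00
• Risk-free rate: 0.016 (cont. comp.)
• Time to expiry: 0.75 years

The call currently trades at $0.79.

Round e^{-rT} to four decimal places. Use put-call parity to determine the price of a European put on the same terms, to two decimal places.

e^(−rT) = e^(−0.016·0.75) = 0.9881
Put-call parity: C − P = S − K·e^(−rT) = 170 − 200·0.9881 = 170 − 197.6200 = -27.6200
P = C − (C − P) = 0.79 − (-27.6200) = 28.4100

$28.41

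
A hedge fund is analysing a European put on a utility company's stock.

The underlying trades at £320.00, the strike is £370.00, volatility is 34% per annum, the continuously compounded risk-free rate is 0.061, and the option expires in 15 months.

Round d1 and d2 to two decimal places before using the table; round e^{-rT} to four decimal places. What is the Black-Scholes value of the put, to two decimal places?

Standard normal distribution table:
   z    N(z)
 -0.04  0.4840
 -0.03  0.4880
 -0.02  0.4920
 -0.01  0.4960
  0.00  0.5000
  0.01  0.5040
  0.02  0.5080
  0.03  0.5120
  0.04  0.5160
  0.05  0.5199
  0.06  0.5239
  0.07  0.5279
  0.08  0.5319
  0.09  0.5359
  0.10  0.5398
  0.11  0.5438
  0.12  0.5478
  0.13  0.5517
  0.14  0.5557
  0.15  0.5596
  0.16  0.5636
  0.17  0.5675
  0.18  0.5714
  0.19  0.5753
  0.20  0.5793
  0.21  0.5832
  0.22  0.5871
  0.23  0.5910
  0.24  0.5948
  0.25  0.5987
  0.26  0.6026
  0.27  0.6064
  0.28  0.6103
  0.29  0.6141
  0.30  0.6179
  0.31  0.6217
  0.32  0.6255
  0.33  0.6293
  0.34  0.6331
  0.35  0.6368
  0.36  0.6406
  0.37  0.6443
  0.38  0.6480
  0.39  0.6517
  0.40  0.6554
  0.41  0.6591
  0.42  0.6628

T = 1.25;  σ√T = 0.3801
d₁ = [ln(320/370) + (0.061 + ½·0.34²)·1.25] / (σ√T) = (-0.1452 + 0.1485) / 0.3801 = 0.0087 which rounds to 0.01
d₂ = 0.0087 − 0.3801 = -0.3714 which rounds to -0.37
exp(−rT) = exp(−0.061·1.25) = 0.9266
P = 370·0.9266·N(0.37) − 320·N(-0.01) = 370·0.9266·0.6443 − 320·0.4960 = 220.8931 − 158.7200 = 62.1731

£62.17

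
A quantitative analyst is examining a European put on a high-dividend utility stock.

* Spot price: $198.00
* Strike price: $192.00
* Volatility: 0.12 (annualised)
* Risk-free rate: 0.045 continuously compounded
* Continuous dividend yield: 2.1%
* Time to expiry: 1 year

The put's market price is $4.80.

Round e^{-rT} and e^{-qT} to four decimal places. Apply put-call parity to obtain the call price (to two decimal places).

$15.13

exp(−qT) = exp(−0.021·1) = 0.9792;  exp(−rT) = exp(−0.045·1) = 0.9560
Put-call parity: C − P = S·e^(−qT) − K·e^(−rT) = 198·0.9792 − 192·0.9560 = 193.8816 − 183.5520 = 10.3296
C = P + (C − P) = 4.80 + (10.3296) = 15.1296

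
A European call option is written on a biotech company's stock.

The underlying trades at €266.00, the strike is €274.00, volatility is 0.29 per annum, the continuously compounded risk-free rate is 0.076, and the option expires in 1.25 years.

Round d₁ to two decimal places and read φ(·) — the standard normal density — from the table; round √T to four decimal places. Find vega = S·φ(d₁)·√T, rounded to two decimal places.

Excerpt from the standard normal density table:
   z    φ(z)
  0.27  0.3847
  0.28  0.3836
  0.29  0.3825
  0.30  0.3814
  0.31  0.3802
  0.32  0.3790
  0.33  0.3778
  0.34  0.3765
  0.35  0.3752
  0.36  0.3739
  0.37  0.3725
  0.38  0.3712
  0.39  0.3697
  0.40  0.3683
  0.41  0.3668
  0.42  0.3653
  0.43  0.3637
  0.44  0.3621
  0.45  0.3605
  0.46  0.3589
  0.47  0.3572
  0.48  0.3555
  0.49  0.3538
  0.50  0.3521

111.19

T = 1.25;  σ√T = 0.3242
d₁ = [ln(266/274) + (0.076 + ½·0.29²)·1.25] / (σ√T) = (-0.0296 + 0.1476) / 0.3242 = 0.3637 ⇒ 0.36
√T = √1.25 = 1.1180
φ(d₁) = φ(0.36) = 0.3739
vega = S·φ(d₁)·√T = 266·0.3739·1.1180 = 111.1934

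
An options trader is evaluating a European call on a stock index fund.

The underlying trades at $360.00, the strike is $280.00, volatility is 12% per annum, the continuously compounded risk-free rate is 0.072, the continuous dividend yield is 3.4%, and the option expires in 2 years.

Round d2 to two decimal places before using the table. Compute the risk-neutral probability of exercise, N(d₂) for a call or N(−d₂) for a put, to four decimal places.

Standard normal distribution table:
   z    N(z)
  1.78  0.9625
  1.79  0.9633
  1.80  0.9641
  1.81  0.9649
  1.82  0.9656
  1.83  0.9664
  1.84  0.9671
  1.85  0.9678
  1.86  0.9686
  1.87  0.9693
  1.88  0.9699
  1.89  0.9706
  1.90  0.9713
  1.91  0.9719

σ√T = 0.12·√2 = 0.1697
d₁ = [ln(360/280) + (0.072 − 0.034 + 0.12²/2)·2] / 0.1697 = [0.2513 + 0.0904] / 0.1697 = 2.0136 ⇒ 2.01
d₂ = d₁ − σ√T = 2.0136 − 0.1697 = 1.8439 ⇒ 1.84
Risk-neutral Pr[S_T > K] = N(d₂) = N(1.84) = 0.9671

0.9671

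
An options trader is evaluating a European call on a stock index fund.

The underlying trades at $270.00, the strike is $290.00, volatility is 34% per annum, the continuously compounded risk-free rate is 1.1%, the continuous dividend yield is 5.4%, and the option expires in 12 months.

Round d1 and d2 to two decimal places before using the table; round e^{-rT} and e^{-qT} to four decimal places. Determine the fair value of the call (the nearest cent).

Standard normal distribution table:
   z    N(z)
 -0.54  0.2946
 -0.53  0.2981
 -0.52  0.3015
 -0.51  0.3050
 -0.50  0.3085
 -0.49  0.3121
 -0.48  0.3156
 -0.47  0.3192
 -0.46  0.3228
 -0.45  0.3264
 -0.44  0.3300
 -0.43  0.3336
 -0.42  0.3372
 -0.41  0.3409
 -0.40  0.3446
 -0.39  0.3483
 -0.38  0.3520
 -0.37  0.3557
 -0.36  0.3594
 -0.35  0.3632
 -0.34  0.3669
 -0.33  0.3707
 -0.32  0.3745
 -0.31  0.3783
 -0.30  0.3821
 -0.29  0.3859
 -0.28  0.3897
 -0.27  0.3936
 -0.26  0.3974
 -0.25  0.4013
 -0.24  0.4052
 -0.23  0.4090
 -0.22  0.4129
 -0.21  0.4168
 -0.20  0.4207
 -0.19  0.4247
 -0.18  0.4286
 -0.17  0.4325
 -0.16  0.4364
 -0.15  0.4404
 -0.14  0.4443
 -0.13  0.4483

T = 1;  σ√T = 0.3400
d₁ = [ln(270/290) + (0.011 − 0.054 + 0.34²/2)·1] / 0.3400 = [-0.0715 + 0.0148] / 0.3400 = -0.1666 ⇒ -0.17
d₂ = d₁ − σ√T = -0.1666 − 0.3400 = -0.5066 ⇒ -0.51
exp(−qT) = exp(−0.054·1) = 0.9474;  exp(−rT) = exp(−0.011·1) = 0.9891
N(d₁) = N(-0.17) = 0.4325;  N(d₂) = N(-0.51) = 0.3050
C = 270·0.9474·0.4325 − 290·0.9891·0.3050 = 110.6326 − 87.4859 = 23.1467

$23.15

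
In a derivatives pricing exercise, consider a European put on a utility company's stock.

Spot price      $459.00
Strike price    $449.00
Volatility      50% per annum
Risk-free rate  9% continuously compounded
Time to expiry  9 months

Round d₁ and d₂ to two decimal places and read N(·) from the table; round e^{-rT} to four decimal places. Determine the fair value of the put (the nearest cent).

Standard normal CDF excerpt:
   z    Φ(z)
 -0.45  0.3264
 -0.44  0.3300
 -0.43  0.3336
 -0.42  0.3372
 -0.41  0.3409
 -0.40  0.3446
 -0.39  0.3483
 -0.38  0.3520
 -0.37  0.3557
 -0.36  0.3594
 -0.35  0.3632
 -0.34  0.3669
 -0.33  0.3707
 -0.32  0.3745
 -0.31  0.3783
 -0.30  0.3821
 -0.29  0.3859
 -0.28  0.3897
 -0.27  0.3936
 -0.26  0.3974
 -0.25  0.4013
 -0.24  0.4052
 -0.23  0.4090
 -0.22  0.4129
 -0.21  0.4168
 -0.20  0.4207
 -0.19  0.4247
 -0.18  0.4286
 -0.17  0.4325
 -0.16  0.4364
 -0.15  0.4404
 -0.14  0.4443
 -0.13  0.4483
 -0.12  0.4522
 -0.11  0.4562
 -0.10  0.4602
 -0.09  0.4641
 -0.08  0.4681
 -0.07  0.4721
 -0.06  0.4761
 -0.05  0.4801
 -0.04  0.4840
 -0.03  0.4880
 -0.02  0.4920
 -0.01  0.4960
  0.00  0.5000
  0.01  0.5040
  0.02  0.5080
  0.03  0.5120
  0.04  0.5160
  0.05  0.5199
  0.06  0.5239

$56.74

T = 0.75;  σ√T = 0.4330
d₁ = [ln(459/449) + (0.09 + ½·0.5²)·0.75] / (σ√T) = (0.0220 + 0.1613) / 0.4330 = 0.4233 ⇒ 0.42
d₂ = 0.4233 − 0.4330 = -0.0098 ⇒ -0.01
e^(−rT) = e^(−0.09·0.75) = 0.9347
N(−d₂) = N(0.01) = 0.5040;  N(−d₁) = N(-0.42) = 0.3372
P = 449·0.9347·0.5040 − 459·0.3372 = 211.5189 − 154.7748 = 56.7441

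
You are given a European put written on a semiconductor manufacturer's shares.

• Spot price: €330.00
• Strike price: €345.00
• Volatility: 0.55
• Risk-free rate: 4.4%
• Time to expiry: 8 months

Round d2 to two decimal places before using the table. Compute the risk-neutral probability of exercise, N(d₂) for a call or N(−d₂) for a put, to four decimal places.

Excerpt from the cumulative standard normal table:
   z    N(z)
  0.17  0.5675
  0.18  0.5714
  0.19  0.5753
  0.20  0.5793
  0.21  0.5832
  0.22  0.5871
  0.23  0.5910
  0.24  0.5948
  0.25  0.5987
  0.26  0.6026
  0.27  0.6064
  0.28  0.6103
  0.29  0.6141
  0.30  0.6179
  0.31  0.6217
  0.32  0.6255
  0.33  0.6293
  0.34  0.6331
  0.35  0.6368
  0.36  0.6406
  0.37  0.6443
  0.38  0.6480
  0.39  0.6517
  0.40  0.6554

σ√T = 0.55·√0.6667 = 0.4491
d₁ = [ln(330/345) + (0.044 + 0.55²/2)·0.6667] / 0.4491 = [-0.0445 + 0.1302] / 0.4491 = 0.1909 ≈ 0.19
d₂ = d₁ − σ√T = 0.1909 − 0.4491 = -0.2582 ≈ -0.26
Pr(exercise) under Q = N(−d₂) = N(0.26) = 0.6026

0.6026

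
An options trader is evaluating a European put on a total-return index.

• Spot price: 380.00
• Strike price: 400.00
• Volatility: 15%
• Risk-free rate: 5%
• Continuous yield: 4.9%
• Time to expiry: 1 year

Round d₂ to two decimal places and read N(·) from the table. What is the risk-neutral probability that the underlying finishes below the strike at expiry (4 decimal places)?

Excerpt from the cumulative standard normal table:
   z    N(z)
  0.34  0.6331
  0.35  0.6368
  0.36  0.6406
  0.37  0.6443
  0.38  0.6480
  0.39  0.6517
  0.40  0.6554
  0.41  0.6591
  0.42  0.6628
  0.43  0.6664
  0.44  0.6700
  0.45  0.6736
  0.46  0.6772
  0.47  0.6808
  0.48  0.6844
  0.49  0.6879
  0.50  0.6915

0.6591

σ√T = 0.15 × 1.0000 = 0.1500
d₁ = [ln(380/400) + (0.05 − 0.049 + 0.15²/2)·1] / 0.1500 = [-0.0513 + 0.0123] / 0.1500 = -0.2603 ⇒ -0.26
d₂ = d₁ − σ√T = -0.2603 − 0.1500 = -0.4103 ⇒ -0.41
Risk-neutral Pr[S_T < K] = N(−d₂) = N(0.41) = 0.6591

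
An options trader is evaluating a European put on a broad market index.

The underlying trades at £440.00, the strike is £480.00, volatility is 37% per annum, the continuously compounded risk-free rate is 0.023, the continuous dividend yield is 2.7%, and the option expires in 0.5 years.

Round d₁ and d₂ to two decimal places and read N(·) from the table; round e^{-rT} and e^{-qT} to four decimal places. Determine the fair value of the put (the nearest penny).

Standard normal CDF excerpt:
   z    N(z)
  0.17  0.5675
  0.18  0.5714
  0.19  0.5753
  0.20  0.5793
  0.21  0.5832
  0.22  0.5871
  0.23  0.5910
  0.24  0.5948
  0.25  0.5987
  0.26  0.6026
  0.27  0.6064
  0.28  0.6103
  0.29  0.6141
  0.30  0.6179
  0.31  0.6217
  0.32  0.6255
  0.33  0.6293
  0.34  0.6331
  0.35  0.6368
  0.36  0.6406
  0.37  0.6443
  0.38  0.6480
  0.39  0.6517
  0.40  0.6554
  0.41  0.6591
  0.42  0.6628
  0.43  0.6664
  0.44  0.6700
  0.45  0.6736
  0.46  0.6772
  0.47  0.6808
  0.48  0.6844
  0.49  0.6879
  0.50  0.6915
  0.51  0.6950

£69.89

T = 0.5;  σ√T = 0.2616
d₁ = [ln(440/480) + (0.023 − 0.027 + ½·0.37²)·0.5] / (σ√T) = (-0.0870 + 0.0322) / 0.2616 = -0.2094 ≈ -0.21
d₂ = -0.2094 − 0.2616 = -0.4710 ≈ -0.47
e^(−qT) = e^(−0.027·0.5) = 0.9866;  e^(−rT) = e^(−0.023·0.5) = 0.9886
N(−d₂) = N(0.47) = 0.6808;  N(−d₁) = N(0.21) = 0.5832
P = 480·0.9886·0.6808 − 440·0.9866·0.5832 = 323.0587 − 253.1695 = 69.8892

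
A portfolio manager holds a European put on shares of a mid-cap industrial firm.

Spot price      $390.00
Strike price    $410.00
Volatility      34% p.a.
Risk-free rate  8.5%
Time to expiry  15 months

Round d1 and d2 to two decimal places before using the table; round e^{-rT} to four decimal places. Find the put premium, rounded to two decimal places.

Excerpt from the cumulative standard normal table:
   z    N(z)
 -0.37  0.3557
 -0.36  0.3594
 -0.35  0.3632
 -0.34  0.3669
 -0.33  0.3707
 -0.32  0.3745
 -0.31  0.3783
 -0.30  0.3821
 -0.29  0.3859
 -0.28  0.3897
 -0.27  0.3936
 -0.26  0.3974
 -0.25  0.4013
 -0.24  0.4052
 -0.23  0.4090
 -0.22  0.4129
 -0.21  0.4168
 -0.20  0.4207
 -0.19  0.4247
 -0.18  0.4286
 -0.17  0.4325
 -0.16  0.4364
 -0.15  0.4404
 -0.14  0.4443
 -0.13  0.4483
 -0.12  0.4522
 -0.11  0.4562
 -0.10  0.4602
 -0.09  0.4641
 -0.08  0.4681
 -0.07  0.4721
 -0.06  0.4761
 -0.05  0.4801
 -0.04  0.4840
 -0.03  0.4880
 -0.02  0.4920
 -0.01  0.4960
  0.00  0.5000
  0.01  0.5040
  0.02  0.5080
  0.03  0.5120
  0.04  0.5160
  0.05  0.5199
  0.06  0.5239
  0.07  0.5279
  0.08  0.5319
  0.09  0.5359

σ√T = 0.34·√1.25 = 0.3801
d₁ = [ln(390/410) + (0.085 + ½·0.34²)·1.25] / (σ√T) = (-0.0500 + 0.1785) / 0.3801 = 0.3380 which rounds to 0.34
d₂ = 0.3380 − 0.3801 = -0.0421 which rounds to -0.04
e^(−rT) = e^(−0.085·1.25) = 0.8992
P = 410·0.8992·N(0.04) − 390·N(-0.34) = 410·0.8992·0.5160 − 390·0.3669 = 190.2348 − 143.0910 = 47.1438

$47.14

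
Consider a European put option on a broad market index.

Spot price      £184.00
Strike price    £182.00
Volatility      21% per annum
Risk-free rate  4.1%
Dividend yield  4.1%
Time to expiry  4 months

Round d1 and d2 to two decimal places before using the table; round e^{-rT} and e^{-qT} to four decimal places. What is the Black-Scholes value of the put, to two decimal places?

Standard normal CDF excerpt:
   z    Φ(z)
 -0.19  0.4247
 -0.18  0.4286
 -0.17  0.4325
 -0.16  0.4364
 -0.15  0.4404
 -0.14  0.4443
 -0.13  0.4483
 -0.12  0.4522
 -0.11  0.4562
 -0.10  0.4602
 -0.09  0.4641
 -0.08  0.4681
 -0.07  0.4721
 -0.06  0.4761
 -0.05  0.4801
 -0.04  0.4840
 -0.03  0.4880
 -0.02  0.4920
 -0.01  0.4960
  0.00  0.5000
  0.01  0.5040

£7.68

T = 0.3333;  σ√T = 0.1212
ln(S/K) + (r − q + σ²/2)T = ln(184/182) + (0.041 − 0.041 + 0.21²/2)·0.3333 = 0.0109 + 0.0073 = 0.0183
d₁ = 0.0183 / 0.1212 = 0.1508 → 0.15
d₂ = d₁ − σ√T = 0.1508 − 0.1212 = 0.0295 → 0.03
e^(−qT) = e^(−0.041·0.3333) = 0.9864;  e^(−rT) = e^(−0.041·0.3333) = 0.9864
N(−d₂) = N(-0.03) = 0.4880;  N(−d₁) = N(-0.15) = 0.4404
P = 182·0.9864·0.4880 − 184·0.9864·0.4404 = 87.6081 − 79.9315 = 7.6766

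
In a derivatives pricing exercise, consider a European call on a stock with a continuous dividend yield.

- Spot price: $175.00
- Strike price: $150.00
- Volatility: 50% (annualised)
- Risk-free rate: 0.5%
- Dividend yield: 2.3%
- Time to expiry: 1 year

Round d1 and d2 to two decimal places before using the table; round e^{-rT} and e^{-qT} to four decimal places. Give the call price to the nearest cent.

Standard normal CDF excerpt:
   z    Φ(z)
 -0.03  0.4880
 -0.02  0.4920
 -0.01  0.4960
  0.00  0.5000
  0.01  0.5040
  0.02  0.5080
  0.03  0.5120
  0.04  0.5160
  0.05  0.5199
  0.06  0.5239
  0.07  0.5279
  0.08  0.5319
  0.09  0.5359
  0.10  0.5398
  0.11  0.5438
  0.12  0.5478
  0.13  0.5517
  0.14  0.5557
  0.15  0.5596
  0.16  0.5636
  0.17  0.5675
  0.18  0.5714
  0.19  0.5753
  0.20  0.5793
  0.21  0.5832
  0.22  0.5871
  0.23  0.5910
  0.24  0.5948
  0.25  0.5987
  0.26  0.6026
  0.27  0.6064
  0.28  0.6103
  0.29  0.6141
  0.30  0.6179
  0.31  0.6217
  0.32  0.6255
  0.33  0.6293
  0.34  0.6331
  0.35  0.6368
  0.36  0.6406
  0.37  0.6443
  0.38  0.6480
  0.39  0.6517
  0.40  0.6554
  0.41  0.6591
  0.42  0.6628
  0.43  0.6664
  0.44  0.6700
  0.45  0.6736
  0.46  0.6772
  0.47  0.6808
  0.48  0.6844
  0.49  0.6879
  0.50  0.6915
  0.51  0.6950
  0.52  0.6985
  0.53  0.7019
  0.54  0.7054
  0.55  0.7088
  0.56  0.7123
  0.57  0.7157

$43.64

σ√T = 0.5 × 1.0000 = 0.5000
d₁ = [ln(175/150) + (0.005 − 0.023 + 0.5²/2)·1] / 0.5000 = [0.1542 + 0.1070] / 0.5000 = 0.5223 ≈ 0.52
d₂ = d₁ − σ√T = 0.5223 − 0.5000 = 0.0223 ≈ 0.02
e^(−qT) = e^(−0.023·1) = 0.9773;  e^(−rT) = e^(−0.005·1) = 0.9950
C = 175·0.9773·N(0.52) − 150·0.9950·N(0.02) = 175·0.9773·0.6985 − 150·0.9950·0.5080 = 119.4627 − 75.8190 = 43.6437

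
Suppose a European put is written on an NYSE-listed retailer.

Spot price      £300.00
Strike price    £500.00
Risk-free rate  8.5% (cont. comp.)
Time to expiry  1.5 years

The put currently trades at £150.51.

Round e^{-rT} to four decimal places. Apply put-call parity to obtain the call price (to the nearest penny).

£10.36

e^(−rT) = e^(−0.085·1.5) = 0.8803
Put-call parity: C − P = S − K·e^(−rT) = 300 − 500·0.8803 = 300 − 440.1500 = -140.1500
C = P + (C − P) = 150.51 + (-140.1500) = 10.3600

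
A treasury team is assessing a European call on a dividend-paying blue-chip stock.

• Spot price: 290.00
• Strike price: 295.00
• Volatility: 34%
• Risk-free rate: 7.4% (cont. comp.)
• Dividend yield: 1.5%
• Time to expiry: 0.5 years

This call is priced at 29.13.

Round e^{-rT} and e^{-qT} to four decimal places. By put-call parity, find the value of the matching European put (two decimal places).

exp(−qT) = exp(−0.015·0.5) = 0.9925;  exp(−rT) = exp(−0.074·0.5) = 0.9637
Put-call parity: C − P = S·e^(−qT) − K·e^(−rT) = 290·0.9925 − 295·0.9637 = 287.8250 − 284.2915 = 3.5335
P = C − (C − P) = 29.13 − (3.5335) = 25.5965

25.60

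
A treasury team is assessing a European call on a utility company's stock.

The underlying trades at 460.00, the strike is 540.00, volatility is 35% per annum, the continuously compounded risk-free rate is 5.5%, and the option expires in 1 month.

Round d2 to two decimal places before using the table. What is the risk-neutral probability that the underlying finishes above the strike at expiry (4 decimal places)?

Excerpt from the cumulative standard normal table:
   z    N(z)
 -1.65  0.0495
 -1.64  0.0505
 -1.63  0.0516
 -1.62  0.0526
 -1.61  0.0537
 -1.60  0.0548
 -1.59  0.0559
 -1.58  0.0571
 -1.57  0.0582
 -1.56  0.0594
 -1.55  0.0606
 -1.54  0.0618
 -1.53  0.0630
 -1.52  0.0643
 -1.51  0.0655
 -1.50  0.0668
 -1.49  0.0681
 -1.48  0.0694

0.0559

T = 0.08333;  σ√T = 0.1010
d₁ = [ln(460/540) + (0.055 + 0.35²/2)·0.08333] / 0.1010 = [-0.1603 + 0.0097] / 0.1010 = -1.4911 which rounds to -1.49
d₂ = d₁ − σ√T = -1.4911 − 0.1010 = -1.5921 which rounds to -1.59
Pr(exercise) under Q = N(d₂) = 0.0559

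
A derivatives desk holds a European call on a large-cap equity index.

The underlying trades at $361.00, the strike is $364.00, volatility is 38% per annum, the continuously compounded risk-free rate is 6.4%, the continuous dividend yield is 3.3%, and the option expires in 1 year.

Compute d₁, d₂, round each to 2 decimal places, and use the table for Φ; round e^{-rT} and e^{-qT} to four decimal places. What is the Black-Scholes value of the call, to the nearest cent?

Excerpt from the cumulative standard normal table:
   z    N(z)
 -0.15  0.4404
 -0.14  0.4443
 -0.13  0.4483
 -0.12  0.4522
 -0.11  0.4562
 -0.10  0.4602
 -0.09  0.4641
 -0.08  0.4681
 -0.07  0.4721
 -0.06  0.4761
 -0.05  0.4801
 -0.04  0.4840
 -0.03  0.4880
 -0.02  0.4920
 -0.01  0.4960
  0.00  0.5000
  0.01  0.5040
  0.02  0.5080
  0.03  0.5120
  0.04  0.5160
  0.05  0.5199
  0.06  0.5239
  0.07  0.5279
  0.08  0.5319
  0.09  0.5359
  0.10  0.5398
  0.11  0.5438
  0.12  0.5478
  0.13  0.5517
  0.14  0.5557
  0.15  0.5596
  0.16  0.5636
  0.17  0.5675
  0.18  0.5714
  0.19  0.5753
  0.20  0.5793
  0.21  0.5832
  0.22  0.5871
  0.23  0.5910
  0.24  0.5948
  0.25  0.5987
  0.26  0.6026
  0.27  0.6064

$56.04

T = 1;  σ√T = 0.3800
d₁ = [ln(361/364) + (0.064 − 0.033 + 0.38²/2)·1] / 0.3800 = [-0.0083 + 0.1032] / 0.3800 = 0.2498 ≈ 0.25
d₂ = d₁ − σ√T = 0.2498 − 0.3800 = -0.1302 ≈ -0.13
exp(−qT) = exp(−0.033·1) = 0.9675;  exp(−rT) = exp(−0.064·1) = 0.9380
N(d₁) = N(0.25) = 0.5987;  N(d₂) = N(-0.13) = 0.4483
C = 361·0.9675·0.5987 − 364·0.9380·0.4483 = 209.1065 − 153.0640 = 56.0425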